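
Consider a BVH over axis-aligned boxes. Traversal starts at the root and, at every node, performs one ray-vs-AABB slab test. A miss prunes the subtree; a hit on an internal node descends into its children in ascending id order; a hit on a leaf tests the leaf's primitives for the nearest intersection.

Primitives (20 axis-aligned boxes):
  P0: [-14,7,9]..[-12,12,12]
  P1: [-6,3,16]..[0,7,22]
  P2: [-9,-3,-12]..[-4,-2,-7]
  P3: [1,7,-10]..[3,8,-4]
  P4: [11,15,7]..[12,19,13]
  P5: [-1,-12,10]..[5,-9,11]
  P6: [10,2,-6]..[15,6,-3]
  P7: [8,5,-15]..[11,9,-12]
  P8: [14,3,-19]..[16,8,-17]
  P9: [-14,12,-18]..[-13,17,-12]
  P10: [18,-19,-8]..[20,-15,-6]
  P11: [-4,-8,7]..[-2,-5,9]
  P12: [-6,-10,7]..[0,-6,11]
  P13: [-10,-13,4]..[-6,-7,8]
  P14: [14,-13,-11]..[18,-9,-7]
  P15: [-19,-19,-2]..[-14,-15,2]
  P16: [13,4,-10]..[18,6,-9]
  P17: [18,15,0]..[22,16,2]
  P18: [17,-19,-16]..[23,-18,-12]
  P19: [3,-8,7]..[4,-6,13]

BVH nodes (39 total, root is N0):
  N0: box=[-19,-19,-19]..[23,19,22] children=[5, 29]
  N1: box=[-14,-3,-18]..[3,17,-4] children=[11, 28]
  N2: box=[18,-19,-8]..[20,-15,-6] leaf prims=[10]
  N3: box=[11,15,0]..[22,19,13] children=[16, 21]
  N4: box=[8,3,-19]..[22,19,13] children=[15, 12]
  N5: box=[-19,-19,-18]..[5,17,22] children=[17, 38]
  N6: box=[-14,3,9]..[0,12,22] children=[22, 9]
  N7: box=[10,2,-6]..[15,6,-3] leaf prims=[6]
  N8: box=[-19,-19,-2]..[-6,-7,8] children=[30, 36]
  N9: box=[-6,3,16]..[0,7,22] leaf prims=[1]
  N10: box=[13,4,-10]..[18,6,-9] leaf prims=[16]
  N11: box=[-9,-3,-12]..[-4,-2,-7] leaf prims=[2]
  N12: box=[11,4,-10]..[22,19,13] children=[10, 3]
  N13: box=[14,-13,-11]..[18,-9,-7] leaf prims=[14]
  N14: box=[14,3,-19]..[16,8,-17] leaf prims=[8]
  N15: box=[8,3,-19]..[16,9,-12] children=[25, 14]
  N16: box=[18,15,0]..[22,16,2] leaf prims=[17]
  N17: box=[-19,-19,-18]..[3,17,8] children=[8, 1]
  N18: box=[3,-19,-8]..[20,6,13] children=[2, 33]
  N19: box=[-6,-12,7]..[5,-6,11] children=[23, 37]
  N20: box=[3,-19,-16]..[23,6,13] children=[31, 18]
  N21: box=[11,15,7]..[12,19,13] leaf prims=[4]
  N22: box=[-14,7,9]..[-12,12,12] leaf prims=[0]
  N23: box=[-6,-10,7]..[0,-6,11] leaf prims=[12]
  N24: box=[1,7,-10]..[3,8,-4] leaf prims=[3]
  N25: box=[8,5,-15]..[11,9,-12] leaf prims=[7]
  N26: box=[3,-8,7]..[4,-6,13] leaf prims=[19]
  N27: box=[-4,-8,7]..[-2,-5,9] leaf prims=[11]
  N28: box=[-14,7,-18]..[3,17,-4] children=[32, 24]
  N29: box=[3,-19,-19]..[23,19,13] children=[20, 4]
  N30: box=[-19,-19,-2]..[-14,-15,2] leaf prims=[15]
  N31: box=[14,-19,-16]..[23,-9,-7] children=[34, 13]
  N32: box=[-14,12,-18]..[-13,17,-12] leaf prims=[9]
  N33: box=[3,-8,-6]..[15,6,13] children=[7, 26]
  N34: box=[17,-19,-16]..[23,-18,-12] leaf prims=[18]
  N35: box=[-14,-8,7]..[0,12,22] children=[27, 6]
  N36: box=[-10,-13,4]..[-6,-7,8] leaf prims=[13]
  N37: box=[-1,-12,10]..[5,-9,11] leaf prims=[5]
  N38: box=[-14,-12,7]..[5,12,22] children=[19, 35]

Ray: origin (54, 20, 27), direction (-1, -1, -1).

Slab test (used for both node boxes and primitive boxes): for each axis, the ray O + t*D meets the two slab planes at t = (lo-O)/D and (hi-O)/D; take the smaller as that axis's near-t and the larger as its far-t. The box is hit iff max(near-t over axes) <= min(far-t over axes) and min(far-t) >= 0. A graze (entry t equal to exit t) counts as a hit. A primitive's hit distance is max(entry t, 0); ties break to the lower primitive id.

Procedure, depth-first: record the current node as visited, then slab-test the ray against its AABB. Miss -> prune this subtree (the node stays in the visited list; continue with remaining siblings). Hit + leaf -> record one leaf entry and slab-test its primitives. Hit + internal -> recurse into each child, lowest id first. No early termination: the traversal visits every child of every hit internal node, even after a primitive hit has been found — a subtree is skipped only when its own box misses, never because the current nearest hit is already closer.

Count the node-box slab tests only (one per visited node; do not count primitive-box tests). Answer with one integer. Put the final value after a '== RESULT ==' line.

Trace the traversal:
N0 x:[31,73] y:[1,39] z:[5,46] -> hit [31,39], descend [5, 29]
  N5 x:[49,73] y:[3,39] z:[5,45] -> miss, prune
  N29 x:[31,51] y:[1,39] z:[14,46] -> hit [31,39], descend [4, 20]
    N4 x:[32,46] y:[1,17] z:[14,46] -> miss, prune
    N20 x:[31,51] y:[14,39] z:[14,43] -> hit [31,39], descend [18, 31]
      N18 x:[34,51] y:[14,39] z:[14,35] -> hit [34,35], descend [2, 33]
        N2 x:[34,36] y:[35,39] z:[33,35] -> hit [35,35] leaf, test {P10@t=35}
        N33 x:[39,51] y:[14,28] z:[14,33] -> miss, prune
      N31 x:[31,40] y:[29,39] z:[34,43] -> hit [34,39], descend [13, 34]
        N13 x:[36,40] y:[29,33] z:[34,38] -> miss, prune
        N34 x:[31,37] y:[38,39] z:[39,43] -> miss, prune

Summary -> nodes [0, 5, 29, 4, 20, 18, 2, 33, 31, 13, 34]; box-tests=11; leaf-entries=1; first=P10

== RESULT ==
11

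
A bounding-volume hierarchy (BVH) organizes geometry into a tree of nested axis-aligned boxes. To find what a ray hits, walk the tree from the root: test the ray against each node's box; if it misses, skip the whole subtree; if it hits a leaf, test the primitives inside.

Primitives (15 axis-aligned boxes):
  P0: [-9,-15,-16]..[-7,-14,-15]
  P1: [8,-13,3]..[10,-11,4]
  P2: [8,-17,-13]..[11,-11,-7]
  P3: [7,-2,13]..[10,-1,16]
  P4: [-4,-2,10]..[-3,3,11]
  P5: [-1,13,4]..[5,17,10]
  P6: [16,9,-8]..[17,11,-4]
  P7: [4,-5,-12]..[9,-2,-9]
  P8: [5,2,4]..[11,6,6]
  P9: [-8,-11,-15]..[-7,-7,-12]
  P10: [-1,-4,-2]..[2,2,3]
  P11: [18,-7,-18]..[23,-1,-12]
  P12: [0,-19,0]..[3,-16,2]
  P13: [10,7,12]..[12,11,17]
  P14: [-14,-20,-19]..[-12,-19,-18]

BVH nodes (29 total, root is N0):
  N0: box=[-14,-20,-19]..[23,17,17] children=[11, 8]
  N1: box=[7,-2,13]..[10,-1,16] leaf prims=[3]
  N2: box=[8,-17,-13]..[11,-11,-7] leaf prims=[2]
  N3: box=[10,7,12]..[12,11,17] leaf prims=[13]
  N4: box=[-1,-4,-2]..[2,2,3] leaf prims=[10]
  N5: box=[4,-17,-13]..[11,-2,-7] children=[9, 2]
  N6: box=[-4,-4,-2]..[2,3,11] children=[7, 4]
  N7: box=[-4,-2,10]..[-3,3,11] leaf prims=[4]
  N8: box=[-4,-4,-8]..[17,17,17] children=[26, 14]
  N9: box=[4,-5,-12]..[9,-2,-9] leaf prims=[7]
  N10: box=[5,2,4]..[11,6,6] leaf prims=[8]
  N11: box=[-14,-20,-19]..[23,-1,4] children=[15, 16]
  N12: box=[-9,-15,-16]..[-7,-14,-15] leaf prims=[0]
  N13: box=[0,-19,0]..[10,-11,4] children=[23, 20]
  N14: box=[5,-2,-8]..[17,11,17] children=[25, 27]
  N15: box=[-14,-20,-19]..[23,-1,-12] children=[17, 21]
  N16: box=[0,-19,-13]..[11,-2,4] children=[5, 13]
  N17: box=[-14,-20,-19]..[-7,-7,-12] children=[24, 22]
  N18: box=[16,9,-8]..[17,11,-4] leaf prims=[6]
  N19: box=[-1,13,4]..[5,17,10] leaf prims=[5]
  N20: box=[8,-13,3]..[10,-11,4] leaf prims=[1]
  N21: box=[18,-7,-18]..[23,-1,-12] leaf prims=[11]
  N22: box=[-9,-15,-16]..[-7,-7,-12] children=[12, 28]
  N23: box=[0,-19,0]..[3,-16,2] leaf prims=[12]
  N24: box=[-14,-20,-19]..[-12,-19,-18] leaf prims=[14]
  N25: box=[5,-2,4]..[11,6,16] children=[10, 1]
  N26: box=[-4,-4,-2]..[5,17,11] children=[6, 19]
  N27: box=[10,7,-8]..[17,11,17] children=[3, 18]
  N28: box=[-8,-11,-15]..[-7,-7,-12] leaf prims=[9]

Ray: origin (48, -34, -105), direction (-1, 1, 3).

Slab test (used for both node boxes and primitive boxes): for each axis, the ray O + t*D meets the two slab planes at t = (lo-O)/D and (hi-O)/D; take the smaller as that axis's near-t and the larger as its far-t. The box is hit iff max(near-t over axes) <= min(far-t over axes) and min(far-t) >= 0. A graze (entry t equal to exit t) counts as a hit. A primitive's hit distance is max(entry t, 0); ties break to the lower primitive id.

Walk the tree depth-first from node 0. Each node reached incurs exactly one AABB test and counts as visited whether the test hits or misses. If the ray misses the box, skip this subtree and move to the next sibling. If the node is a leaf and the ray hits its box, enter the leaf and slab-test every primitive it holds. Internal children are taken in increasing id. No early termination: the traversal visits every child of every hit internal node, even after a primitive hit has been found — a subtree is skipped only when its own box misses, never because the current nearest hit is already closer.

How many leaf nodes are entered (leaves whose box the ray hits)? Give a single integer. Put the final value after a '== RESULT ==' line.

Trace the traversal:
N0 x:[25,62] y:[14,51] z:[86/3,122/3] -> hit [86/3,122/3], descend [8, 11]
  N8 x:[31,52] y:[30,51] z:[97/3,122/3] -> hit [97/3,122/3], descend [14, 26]
    N14 x:[31,43] y:[32,45] z:[97/3,122/3] -> hit [97/3,122/3], descend [25, 27]
      N25 x:[37,43] y:[32,40] z:[109/3,121/3] -> hit [37,40], descend [1, 10]
        N1 x:[38,41] y:[32,33] z:[118/3,121/3] -> miss, prune
        N10 x:[37,43] y:[36,40] z:[109/3,37] -> hit [37,37] leaf, test {P8@t=37}
      N27 x:[31,38] y:[41,45] z:[97/3,122/3] -> miss, prune
    N26 x:[43,52] y:[30,51] z:[103/3,116/3] -> miss, prune
  N11 x:[25,62] y:[14,33] z:[86/3,109/3] -> hit [86/3,33], descend [15, 16]
    N15 x:[25,62] y:[14,33] z:[86/3,31] -> hit [86/3,31], descend [17, 21]
      N17 x:[55,62] y:[14,27] z:[86/3,31] -> miss, prune
      N21 x:[25,30] y:[27,33] z:[29,31] -> hit [29,30] leaf, test {P11@t=29}
    N16 x:[37,48] y:[15,32] z:[92/3,109/3] -> miss, prune

order=[0, 8, 14, 25, 1, 10, 27, 26, 11, 15, 17, 21, 16]  |boxes|=13  |leaves|=2  hit=P11

== RESULT ==
2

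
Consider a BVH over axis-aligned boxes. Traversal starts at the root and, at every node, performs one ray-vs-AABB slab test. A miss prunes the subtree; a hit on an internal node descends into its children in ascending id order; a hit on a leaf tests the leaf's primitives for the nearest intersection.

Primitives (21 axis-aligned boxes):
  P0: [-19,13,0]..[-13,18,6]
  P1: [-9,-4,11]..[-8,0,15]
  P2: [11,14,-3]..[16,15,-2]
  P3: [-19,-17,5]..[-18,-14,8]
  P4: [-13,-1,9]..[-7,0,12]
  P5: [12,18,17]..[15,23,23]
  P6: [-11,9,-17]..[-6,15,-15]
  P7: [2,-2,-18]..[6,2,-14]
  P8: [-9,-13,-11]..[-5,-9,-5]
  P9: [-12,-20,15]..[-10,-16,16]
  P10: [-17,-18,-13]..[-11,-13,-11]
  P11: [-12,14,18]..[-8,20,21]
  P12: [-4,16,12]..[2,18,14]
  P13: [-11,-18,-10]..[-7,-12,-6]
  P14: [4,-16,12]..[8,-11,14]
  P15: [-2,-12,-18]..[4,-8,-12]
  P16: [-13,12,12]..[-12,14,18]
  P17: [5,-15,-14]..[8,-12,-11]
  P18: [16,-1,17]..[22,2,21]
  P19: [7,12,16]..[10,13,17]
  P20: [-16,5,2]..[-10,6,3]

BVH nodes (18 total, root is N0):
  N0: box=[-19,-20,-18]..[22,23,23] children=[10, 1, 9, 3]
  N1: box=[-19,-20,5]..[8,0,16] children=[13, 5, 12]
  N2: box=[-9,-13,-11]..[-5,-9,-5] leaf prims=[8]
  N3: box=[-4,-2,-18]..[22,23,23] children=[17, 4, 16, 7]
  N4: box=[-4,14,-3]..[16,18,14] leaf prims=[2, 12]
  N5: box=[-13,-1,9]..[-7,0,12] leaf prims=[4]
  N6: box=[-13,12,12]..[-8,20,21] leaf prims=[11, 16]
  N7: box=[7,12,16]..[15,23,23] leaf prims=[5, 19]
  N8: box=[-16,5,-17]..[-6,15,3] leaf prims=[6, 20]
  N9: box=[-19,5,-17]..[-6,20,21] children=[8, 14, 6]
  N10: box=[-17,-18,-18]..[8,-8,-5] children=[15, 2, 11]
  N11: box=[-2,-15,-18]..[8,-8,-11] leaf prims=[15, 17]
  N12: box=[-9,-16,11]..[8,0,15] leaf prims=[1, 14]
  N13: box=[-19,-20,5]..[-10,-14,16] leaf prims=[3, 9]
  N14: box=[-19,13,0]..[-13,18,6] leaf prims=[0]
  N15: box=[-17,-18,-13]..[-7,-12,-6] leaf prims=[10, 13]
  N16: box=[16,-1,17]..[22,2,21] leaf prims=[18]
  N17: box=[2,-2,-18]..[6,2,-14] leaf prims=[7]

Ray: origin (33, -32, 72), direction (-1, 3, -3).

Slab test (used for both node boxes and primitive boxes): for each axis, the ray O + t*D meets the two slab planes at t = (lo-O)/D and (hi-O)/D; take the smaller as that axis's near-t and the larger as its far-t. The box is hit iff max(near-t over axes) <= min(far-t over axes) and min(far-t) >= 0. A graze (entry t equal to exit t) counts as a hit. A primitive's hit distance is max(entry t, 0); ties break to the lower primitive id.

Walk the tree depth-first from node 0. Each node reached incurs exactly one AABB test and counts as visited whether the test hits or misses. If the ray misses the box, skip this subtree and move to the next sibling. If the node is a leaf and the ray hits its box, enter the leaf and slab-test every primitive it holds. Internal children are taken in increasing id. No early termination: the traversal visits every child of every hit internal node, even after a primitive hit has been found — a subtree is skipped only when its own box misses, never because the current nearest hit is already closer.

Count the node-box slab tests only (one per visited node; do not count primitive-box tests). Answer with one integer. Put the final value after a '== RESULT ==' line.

Traverse from the root:
N0 x:[11,52] y:[4,55/3] z:[49/3,30] -> hit [49/3,55/3], descend [1, 3, 9, 10]
  N1 x:[25,52] y:[4,32/3] z:[56/3,67/3] -> miss, prune
  N3 x:[11,37] y:[10,55/3] z:[49/3,30] -> hit [49/3,55/3], descend [4, 7, 16, 17]
    N4 x:[17,37] y:[46/3,50/3] z:[58/3,25] -> miss, prune
    N7 x:[18,26] y:[44/3,55/3] z:[49/3,56/3] -> hit [18,55/3] leaf, test {P5@t=18, P19(miss)}
    N16 x:[11,17] y:[31/3,34/3] z:[17,55/3] -> miss, prune
    N17 x:[27,31] y:[10,34/3] z:[86/3,30] -> miss, prune
  N9 x:[39,52] y:[37/3,52/3] z:[17,89/3] -> miss, prune
  N10 x:[25,50] y:[14/3,8] z:[77/3,30] -> miss, prune

order=[0, 1, 3, 4, 7, 16, 17, 9, 10]  |boxes|=9  |leaves|=1  hit=P5

== RESULT ==
9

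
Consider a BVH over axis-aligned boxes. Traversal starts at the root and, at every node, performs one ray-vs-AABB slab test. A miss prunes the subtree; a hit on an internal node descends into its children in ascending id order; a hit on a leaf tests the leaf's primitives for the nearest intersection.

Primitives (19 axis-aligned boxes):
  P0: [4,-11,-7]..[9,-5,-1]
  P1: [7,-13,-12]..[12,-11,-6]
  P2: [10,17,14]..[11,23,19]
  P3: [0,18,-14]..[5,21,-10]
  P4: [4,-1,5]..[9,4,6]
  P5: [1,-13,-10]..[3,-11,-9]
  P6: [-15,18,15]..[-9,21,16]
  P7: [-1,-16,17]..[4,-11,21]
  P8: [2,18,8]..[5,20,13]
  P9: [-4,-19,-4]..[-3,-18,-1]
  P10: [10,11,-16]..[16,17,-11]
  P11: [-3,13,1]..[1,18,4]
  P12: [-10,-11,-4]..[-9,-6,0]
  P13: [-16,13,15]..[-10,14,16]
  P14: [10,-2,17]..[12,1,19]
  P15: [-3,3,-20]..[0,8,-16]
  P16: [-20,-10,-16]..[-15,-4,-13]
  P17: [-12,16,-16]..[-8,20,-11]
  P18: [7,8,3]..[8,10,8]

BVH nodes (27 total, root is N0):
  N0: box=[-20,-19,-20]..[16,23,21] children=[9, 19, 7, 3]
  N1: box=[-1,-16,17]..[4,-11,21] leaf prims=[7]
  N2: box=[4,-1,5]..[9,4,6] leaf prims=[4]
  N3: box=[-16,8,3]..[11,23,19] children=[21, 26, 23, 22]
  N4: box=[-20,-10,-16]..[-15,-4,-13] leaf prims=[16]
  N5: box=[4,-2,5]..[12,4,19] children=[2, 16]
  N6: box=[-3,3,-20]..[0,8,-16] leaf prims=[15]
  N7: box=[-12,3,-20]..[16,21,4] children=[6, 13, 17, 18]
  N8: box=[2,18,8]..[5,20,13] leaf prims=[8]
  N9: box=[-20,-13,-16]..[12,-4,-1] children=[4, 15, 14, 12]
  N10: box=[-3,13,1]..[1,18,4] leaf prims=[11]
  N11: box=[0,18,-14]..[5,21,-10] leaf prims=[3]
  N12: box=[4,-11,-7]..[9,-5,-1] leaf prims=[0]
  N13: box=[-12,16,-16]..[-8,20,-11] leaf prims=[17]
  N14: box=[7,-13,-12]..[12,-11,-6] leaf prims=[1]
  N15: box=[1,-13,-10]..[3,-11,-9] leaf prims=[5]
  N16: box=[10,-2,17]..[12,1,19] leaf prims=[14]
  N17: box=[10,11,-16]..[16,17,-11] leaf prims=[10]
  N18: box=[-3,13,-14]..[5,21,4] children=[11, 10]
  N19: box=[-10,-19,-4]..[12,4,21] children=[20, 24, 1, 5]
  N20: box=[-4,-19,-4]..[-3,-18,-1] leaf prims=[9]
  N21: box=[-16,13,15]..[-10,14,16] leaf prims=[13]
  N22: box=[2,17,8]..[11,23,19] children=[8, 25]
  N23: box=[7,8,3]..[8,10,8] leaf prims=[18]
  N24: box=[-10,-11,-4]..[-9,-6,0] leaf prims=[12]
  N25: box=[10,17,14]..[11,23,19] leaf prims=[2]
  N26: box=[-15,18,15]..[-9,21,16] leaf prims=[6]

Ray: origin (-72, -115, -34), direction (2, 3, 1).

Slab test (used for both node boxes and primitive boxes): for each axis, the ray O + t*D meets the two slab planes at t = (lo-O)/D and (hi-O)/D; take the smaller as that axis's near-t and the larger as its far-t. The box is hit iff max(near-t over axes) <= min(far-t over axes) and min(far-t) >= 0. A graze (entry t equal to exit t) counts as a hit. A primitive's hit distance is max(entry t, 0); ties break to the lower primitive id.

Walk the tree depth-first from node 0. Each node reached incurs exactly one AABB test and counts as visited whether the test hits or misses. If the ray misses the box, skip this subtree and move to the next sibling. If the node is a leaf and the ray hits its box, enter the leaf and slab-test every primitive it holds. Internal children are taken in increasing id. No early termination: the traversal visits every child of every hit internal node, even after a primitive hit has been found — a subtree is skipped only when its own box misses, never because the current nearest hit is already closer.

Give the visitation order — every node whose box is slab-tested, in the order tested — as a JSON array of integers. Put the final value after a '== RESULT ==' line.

Walk:
N0 x:[26,44] y:[32,46] z:[14,55] -> hit [32,44], descend [3, 7, 9, 19]
  N3 x:[28,83/2] y:[41,46] z:[37,53] -> hit [41,83/2], descend [21, 22, 23, 26]
    N21 x:[28,31] y:[128/3,43] z:[49,50] -> miss, prune
    N22 x:[37,83/2] y:[44,46] z:[42,53] -> miss, prune
    N23 x:[79/2,40] y:[41,125/3] z:[37,42] -> miss, prune
    N26 x:[57/2,63/2] y:[133/3,136/3] z:[49,50] -> miss, prune
  N7 x:[30,44] y:[118/3,136/3] z:[14,38] -> miss, prune
  N9 x:[26,42] y:[34,37] z:[18,33] -> miss, prune
  N19 x:[31,42] y:[32,119/3] z:[30,55] -> hit [32,119/3], descend [1, 5, 20, 24]
    N1 x:[71/2,38] y:[33,104/3] z:[51,55] -> miss, prune
    N5 x:[38,42] y:[113/3,119/3] z:[39,53] -> hit [39,119/3], descend [2, 16]
      N2 x:[38,81/2] y:[38,119/3] z:[39,40] -> hit [39,119/3] leaf, test {P4@t=39}
      N16 x:[41,42] y:[113/3,116/3] z:[51,53] -> miss, prune
    N20 x:[34,69/2] y:[32,97/3] z:[30,33] -> miss, prune
    N24 x:[31,63/2] y:[104/3,109/3] z:[30,34] -> miss, prune

Visited [0, 3, 21, 22, 23, 26, 7, 9, 19, 1, 5, 2, 16, 20, 24]. Tests: 15 box, 1 leaf. Nearest: P4.

== RESULT ==
[0, 3, 21, 22, 23, 26, 7, 9, 19, 1, 5, 2, 16, 20, 24]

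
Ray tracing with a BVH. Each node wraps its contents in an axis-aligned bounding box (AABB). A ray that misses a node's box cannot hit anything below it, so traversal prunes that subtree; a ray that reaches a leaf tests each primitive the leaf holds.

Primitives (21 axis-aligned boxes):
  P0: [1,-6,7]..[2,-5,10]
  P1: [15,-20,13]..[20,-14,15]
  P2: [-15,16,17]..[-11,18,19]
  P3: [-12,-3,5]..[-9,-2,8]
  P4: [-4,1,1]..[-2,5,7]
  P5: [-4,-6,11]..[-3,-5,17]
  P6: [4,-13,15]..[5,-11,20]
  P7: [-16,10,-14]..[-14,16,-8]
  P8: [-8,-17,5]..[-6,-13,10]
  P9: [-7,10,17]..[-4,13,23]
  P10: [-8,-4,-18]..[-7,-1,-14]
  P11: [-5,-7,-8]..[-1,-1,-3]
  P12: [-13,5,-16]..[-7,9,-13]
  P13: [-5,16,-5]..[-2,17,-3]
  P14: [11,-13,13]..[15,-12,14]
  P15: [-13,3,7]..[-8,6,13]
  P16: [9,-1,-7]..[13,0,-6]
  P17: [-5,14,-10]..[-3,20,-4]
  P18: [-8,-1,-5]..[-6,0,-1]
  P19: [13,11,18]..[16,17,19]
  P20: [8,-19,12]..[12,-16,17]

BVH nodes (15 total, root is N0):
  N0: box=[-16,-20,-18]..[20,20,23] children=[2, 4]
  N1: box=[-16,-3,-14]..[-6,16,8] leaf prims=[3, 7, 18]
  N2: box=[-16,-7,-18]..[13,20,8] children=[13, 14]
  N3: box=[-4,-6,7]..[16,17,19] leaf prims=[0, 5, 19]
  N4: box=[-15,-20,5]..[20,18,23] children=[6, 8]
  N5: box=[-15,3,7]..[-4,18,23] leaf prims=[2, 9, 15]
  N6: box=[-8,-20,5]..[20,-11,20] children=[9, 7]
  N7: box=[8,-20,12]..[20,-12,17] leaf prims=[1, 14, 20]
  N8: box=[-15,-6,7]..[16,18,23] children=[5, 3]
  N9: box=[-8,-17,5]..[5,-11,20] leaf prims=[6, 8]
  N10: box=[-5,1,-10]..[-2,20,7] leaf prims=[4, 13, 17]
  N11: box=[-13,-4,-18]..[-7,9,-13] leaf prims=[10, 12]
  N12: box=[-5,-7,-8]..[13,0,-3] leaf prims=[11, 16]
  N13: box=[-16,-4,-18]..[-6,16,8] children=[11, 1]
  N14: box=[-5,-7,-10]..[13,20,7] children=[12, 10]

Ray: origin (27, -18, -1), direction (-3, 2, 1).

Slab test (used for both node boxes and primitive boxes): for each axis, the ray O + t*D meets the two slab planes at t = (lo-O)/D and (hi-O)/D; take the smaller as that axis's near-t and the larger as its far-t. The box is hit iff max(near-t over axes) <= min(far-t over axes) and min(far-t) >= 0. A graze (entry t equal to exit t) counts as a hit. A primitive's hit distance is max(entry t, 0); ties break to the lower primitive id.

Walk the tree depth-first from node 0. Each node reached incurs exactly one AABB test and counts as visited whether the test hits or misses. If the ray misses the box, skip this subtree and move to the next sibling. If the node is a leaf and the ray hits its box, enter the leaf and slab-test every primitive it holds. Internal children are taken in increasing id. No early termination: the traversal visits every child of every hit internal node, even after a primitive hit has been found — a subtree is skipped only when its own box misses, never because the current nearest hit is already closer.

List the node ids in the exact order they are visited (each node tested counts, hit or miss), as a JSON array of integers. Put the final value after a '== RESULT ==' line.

Trace the traversal:
N0 x:[7/3,43/3] y:[-1,19] z:[-17,24] -> hit [7/3,43/3], descend [2, 4]
  N2 x:[14/3,43/3] y:[11/2,19] z:[-17,9] -> hit [11/2,9], descend [13, 14]
    N13 x:[11,43/3] y:[7,17] z:[-17,9] -> miss, prune
    N14 x:[14/3,32/3] y:[11/2,19] z:[-9,8] -> hit [11/2,8], descend [10, 12]
      N10 x:[29/3,32/3] y:[19/2,19] z:[-9,8] -> miss, prune
      N12 x:[14/3,32/3] y:[11/2,9] z:[-7,-2] -> miss, prune
  N4 x:[7/3,14] y:[-1,18] z:[6,24] -> hit [6,14], descend [6, 8]
    N6 x:[7/3,35/3] y:[-1,7/2] z:[6,21] -> miss, prune
    N8 x:[11/3,14] y:[6,18] z:[8,24] -> hit [8,14], descend [3, 5]
      N3 x:[11/3,31/3] y:[6,35/2] z:[8,20] -> hit [8,31/3] leaf, test {P0(miss), P5(miss), P19(miss)}
      N5 x:[31/3,14] y:[21/2,18] z:[8,24] -> hit [21/2,14] leaf, test {P2(miss), P9(miss), P15@t=35/3}

Visited [0, 2, 13, 14, 10, 12, 4, 6, 8, 3, 5]. Tests: 11 box, 2 leaf. Nearest: P15.

== RESULT ==
[0, 2, 13, 14, 10, 12, 4, 6, 8, 3, 5]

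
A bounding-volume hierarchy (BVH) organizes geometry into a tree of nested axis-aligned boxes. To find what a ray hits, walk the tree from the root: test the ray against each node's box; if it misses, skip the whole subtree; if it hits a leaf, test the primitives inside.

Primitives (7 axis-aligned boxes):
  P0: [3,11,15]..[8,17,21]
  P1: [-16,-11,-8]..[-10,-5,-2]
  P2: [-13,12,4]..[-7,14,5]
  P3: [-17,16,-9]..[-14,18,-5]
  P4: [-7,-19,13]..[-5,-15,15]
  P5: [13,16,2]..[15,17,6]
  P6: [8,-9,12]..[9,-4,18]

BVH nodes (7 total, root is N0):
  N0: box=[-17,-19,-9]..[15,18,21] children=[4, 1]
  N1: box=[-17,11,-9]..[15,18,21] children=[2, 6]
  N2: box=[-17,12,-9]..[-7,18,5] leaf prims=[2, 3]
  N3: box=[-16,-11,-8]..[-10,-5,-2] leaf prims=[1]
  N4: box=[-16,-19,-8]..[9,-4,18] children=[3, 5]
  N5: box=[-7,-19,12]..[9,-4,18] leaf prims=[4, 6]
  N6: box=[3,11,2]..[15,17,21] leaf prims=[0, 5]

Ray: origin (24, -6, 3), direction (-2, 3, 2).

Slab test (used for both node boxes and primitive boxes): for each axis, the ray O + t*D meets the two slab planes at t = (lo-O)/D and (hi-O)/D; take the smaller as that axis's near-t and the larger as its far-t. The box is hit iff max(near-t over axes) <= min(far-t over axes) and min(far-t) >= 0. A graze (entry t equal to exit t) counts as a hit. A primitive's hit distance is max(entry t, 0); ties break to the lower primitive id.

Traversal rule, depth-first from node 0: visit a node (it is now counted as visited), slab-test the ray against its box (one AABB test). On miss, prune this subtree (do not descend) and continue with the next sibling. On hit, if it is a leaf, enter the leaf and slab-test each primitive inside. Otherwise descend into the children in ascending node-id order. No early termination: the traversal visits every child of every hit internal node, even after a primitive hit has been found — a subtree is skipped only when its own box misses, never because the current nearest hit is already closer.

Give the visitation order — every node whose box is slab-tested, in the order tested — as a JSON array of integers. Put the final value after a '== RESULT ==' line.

Walk:
N0 x:[9/2,41/2] y:[-13/3,8] z:[-6,9] -> hit [9/2,8], descend [1, 4]
  N1 x:[9/2,41/2] y:[17/3,8] z:[-6,9] -> hit [17/3,8], descend [2, 6]
    N2 x:[31/2,41/2] y:[6,8] z:[-6,1] -> miss, prune
    N6 x:[9/2,21/2] y:[17/3,23/3] z:[-1/2,9] -> hit [17/3,23/3] leaf, test {P0(miss), P5(miss)}
  N4 x:[15/2,20] y:[-13/3,2/3] z:[-11/2,15/2] -> miss, prune

Summary -> nodes [0, 1, 2, 6, 4]; box-tests=5; leaf-entries=1; first=miss

== RESULT ==
[0, 1, 2, 6, 4]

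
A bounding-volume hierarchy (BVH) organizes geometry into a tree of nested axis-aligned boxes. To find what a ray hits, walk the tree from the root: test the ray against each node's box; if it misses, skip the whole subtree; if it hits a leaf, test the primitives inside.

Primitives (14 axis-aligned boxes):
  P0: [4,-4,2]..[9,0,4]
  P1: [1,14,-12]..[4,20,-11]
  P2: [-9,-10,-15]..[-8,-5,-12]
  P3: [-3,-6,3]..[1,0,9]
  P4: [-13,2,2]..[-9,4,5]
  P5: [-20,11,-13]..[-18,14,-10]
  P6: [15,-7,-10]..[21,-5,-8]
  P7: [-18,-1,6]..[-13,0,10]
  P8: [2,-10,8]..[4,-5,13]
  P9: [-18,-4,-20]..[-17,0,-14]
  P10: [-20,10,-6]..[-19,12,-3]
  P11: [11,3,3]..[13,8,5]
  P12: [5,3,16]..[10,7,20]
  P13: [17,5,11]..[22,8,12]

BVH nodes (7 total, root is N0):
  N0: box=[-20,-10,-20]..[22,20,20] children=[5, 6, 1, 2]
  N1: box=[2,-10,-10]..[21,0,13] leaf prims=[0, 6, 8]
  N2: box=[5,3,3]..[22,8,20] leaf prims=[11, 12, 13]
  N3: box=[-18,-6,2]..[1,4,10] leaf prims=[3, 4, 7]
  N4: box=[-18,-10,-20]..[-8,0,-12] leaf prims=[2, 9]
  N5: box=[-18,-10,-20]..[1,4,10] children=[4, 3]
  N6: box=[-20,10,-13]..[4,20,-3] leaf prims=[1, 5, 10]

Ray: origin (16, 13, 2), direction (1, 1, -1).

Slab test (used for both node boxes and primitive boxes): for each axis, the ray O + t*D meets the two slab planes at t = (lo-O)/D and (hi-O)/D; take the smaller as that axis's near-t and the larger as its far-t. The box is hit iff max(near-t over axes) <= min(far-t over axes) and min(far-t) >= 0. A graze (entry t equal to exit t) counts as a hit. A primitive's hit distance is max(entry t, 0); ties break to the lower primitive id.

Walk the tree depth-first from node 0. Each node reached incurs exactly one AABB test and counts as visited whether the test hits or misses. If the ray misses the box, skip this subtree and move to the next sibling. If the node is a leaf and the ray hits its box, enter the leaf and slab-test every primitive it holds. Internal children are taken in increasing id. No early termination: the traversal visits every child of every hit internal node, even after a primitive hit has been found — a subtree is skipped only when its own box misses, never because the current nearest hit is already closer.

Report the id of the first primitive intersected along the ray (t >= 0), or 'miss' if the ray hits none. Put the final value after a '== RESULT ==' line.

Trace the traversal:
N0 x:[-36,6] y:[-23,7] z:[-18,22] -> hit [-18,6], descend [1, 2, 5, 6]
  N1 x:[-14,5] y:[-23,-13] z:[-11,12] -> miss, prune
  N2 x:[-11,6] y:[-10,-5] z:[-18,-1] -> miss, prune
  N5 x:[-34,-15] y:[-23,-9] z:[-8,22] -> miss, prune
  N6 x:[-36,-12] y:[-3,7] z:[5,15] -> miss, prune

Visited [0, 1, 2, 5, 6]. Tests: 5 box, 0 leaf. Nearest: miss.

== RESULT ==
miss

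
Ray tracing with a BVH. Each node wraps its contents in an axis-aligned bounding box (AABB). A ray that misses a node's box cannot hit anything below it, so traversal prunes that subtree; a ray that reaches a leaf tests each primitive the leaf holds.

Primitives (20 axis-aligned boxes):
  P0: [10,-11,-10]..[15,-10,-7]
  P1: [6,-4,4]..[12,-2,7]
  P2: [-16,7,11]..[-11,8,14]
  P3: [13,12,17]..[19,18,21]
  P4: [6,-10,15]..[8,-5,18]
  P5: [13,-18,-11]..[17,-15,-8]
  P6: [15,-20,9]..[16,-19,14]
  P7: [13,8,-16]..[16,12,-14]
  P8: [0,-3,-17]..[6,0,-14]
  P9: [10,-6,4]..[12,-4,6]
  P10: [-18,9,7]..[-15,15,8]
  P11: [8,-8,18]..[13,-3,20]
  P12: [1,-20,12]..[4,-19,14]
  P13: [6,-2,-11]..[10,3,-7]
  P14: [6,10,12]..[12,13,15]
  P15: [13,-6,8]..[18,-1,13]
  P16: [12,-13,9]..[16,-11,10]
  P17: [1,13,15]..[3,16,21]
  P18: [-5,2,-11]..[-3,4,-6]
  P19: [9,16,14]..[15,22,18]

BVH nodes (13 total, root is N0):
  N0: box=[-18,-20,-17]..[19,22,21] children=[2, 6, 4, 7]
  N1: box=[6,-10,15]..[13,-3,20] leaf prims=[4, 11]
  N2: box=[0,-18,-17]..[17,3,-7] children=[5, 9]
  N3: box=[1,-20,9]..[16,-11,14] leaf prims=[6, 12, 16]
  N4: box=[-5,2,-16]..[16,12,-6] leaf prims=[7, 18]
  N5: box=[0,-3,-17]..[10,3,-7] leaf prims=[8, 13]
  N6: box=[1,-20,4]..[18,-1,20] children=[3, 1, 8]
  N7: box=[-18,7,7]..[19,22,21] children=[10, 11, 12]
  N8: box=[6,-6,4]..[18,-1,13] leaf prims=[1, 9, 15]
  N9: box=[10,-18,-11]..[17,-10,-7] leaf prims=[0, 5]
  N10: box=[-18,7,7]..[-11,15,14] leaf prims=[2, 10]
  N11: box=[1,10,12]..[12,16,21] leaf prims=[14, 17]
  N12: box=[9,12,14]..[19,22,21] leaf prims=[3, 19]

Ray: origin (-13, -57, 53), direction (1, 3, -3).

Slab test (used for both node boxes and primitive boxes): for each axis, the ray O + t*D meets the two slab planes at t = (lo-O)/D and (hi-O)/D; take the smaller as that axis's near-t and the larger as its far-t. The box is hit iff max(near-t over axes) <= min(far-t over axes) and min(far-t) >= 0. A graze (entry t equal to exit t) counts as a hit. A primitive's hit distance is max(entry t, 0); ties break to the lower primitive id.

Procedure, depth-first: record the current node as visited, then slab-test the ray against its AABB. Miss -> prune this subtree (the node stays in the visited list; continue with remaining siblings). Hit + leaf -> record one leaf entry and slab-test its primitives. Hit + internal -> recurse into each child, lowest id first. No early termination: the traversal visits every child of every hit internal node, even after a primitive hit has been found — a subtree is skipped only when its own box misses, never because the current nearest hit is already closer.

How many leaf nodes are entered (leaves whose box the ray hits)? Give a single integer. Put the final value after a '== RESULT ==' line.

Trace the traversal:
N0 x:[-5,32] y:[37/3,79/3] z:[32/3,70/3] -> hit [37/3,70/3], descend [2, 4, 6, 7]
  N2 x:[13,30] y:[13,20] z:[20,70/3] -> hit [20,20], descend [5, 9]
    N5 x:[13,23] y:[18,20] z:[20,70/3] -> hit [20,20] leaf, test {P8(miss), P13@t=20}
    N9 x:[23,30] y:[13,47/3] z:[20,64/3] -> miss, prune
  N4 x:[8,29] y:[59/3,23] z:[59/3,23] -> hit [59/3,23] leaf, test {P7(miss), P18(miss)}
  N6 x:[14,31] y:[37/3,56/3] z:[11,49/3] -> hit [14,49/3], descend [1, 3, 8]
    N1 x:[19,26] y:[47/3,18] z:[11,38/3] -> miss, prune
    N3 x:[14,29] y:[37/3,46/3] z:[13,44/3] -> hit [14,44/3] leaf, test {P6(miss), P12(miss), P16(miss)}
    N8 x:[19,31] y:[17,56/3] z:[40/3,49/3] -> miss, prune
  N7 x:[-5,32] y:[64/3,79/3] z:[32/3,46/3] -> miss, prune

order=[0, 2, 5, 9, 4, 6, 1, 3, 8, 7]  |boxes|=10  |leaves|=3  hit=P13

== RESULT ==
3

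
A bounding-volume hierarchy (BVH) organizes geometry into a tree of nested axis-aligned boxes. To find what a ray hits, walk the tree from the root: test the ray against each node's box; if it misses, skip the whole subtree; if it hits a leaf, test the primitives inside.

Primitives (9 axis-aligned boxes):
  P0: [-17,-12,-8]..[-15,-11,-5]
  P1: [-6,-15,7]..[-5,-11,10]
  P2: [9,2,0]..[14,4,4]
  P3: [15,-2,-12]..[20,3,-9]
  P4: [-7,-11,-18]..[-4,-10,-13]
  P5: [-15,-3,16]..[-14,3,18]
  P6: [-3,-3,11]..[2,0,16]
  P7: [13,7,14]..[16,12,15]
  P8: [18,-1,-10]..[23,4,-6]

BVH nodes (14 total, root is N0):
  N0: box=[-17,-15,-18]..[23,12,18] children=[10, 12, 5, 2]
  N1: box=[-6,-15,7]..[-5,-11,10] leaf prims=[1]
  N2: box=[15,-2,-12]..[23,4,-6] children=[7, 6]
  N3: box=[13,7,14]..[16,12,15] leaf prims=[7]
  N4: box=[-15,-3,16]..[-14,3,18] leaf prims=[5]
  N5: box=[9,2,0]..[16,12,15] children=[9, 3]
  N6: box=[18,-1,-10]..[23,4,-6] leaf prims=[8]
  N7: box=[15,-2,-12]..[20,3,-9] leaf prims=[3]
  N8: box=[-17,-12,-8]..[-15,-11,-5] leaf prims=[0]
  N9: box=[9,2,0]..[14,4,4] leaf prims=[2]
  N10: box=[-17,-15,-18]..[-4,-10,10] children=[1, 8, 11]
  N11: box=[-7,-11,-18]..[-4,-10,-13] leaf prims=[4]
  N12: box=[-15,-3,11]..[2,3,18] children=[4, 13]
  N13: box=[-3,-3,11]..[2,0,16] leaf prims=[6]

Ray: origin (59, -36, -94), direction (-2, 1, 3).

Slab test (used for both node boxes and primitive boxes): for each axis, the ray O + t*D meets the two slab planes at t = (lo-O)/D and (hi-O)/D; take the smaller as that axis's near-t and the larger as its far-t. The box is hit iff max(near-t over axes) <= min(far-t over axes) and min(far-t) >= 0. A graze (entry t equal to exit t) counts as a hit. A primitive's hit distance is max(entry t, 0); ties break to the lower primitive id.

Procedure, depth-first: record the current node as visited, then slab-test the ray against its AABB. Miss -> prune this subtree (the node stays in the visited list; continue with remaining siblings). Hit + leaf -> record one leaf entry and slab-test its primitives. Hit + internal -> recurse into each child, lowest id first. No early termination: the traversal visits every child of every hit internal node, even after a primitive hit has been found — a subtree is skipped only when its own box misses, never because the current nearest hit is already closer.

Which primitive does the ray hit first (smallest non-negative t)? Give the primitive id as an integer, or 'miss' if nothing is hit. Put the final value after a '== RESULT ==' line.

Walk:
N0 x:[18,38] y:[21,48] z:[76/3,112/3] -> hit [76/3,112/3], descend [2, 5, 10, 12]
  N2 x:[18,22] y:[34,40] z:[82/3,88/3] -> miss, prune
  N5 x:[43/2,25] y:[38,48] z:[94/3,109/3] -> miss, prune
  N10 x:[63/2,38] y:[21,26] z:[76/3,104/3] -> miss, prune
  N12 x:[57/2,37] y:[33,39] z:[35,112/3] -> hit [35,37], descend [4, 13]
    N4 x:[73/2,37] y:[33,39] z:[110/3,112/3] -> hit [110/3,37] leaf, test {P5@t=110/3}
    N13 x:[57/2,31] y:[33,36] z:[35,110/3] -> miss, prune

Summary -> nodes [0, 2, 5, 10, 12, 4, 13]; box-tests=7; leaf-entries=1; first=P5

== RESULT ==
5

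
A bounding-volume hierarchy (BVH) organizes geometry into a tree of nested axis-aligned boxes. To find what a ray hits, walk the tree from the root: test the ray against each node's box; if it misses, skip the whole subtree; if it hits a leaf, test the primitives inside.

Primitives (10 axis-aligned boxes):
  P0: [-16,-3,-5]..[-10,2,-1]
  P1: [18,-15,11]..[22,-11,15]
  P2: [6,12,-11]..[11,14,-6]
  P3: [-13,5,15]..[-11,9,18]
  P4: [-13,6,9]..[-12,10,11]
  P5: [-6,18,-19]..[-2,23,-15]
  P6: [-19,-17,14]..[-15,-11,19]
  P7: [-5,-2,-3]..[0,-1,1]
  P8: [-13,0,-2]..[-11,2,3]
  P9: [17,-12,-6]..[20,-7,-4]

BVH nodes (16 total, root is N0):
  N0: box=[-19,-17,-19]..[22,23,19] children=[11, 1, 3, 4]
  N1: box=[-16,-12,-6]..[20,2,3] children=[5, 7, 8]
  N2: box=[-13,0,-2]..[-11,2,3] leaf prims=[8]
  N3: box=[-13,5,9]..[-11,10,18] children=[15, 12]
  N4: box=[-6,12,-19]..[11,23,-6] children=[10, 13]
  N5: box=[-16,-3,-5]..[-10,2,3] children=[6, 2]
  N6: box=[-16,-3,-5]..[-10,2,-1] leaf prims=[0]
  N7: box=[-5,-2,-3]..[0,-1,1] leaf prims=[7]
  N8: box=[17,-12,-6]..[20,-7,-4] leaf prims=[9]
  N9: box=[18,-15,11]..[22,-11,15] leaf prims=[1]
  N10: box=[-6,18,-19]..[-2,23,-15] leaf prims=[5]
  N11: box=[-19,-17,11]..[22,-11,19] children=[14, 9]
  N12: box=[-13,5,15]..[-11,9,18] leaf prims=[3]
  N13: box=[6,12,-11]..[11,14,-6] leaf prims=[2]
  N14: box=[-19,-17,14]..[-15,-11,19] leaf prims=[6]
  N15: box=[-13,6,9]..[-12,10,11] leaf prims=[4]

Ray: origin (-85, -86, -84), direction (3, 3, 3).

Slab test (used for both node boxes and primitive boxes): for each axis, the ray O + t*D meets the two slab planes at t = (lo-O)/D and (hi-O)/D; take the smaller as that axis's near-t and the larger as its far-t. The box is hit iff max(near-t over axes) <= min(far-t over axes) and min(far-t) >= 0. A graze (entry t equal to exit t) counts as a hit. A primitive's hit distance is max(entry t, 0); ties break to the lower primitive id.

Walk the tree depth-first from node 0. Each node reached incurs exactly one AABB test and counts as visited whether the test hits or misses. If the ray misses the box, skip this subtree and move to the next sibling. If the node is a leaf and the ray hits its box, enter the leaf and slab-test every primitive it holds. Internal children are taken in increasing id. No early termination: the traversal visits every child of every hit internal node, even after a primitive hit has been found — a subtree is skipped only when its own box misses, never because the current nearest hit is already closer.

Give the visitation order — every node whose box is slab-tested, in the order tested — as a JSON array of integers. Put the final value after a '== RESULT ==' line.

Walk:
N0 x:[22,107/3] y:[23,109/3] z:[65/3,103/3] -> hit [23,103/3], descend [1, 3, 4, 11]
  N1 x:[23,35] y:[74/3,88/3] z:[26,29] -> hit [26,29], descend [5, 7, 8]
    N5 x:[23,25] y:[83/3,88/3] z:[79/3,29] -> miss, prune
    N7 x:[80/3,85/3] y:[28,85/3] z:[27,85/3] -> hit [28,85/3] leaf, test {P7@t=28}
    N8 x:[34,35] y:[74/3,79/3] z:[26,80/3] -> miss, prune
  N3 x:[24,74/3] y:[91/3,32] z:[31,34] -> miss, prune
  N4 x:[79/3,32] y:[98/3,109/3] z:[65/3,26] -> miss, prune
  N11 x:[22,107/3] y:[23,25] z:[95/3,103/3] -> miss, prune

order=[0, 1, 5, 7, 8, 3, 4, 11]  |boxes|=8  |leaves|=1  hit=P7

== RESULT ==
[0, 1, 5, 7, 8, 3, 4, 11]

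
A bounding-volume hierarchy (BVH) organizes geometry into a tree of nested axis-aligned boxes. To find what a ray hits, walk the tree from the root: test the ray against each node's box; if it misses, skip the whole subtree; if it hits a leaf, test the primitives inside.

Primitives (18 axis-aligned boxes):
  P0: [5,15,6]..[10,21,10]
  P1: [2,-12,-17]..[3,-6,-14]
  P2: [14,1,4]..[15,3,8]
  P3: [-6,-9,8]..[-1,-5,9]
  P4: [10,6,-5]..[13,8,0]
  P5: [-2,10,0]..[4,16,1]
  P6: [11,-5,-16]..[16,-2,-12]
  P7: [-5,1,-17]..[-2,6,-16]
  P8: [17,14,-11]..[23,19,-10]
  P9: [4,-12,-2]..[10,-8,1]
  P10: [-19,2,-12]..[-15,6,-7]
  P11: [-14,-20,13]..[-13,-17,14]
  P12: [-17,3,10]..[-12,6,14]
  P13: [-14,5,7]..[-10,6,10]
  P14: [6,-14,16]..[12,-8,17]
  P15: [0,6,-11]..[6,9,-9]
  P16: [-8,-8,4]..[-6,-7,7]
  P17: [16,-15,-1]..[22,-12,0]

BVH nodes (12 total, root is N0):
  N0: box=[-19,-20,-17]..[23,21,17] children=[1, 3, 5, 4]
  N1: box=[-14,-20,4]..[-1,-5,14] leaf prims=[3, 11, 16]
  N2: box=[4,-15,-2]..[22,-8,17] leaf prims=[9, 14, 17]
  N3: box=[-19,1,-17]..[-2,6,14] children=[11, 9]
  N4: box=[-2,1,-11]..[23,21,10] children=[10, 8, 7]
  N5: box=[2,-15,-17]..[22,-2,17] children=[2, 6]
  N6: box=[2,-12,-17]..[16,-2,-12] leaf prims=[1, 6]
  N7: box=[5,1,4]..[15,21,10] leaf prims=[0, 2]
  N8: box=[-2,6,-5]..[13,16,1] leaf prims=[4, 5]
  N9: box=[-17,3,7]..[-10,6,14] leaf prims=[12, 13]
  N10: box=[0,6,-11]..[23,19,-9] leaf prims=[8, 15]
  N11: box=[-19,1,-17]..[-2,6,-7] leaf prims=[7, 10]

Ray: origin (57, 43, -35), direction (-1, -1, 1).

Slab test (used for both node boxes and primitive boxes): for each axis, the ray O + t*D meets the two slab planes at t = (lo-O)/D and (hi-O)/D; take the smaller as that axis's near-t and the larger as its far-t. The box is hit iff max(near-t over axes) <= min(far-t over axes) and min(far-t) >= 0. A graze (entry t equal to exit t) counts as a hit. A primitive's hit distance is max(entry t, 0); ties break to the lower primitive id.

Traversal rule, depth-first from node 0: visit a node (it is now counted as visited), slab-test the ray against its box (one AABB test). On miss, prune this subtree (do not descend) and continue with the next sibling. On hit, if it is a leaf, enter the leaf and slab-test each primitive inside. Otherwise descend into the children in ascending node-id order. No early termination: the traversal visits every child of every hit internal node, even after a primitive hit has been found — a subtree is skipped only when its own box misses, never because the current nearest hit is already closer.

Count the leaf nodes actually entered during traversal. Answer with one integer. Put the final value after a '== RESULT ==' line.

Trace the traversal:
N0 x:[34,76] y:[22,63] z:[18,52] -> hit [34,52], descend [1, 3, 4, 5]
  N1 x:[58,71] y:[48,63] z:[39,49] -> miss, prune
  N3 x:[59,76] y:[37,42] z:[18,49] -> miss, prune
  N4 x:[34,59] y:[22,42] z:[24,45] -> hit [34,42], descend [7, 8, 10]
    N7 x:[42,52] y:[22,42] z:[39,45] -> hit [42,42] leaf, test {P0(miss), P2@t=42}
    N8 x:[44,59] y:[27,37] z:[30,36] -> miss, prune
    N10 x:[34,57] y:[24,37] z:[24,26] -> miss, prune
  N5 x:[35,55] y:[45,58] z:[18,52] -> hit [45,52], descend [2, 6]
    N2 x:[35,53] y:[51,58] z:[33,52] -> hit [51,52] leaf, test {P9(miss), P14@t=51, P17(miss)}
    N6 x:[41,55] y:[45,55] z:[18,23] -> miss, prune

order=[0, 1, 3, 4, 7, 8, 10, 5, 2, 6]  |boxes|=10  |leaves|=2  hit=P2

== RESULT ==
2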